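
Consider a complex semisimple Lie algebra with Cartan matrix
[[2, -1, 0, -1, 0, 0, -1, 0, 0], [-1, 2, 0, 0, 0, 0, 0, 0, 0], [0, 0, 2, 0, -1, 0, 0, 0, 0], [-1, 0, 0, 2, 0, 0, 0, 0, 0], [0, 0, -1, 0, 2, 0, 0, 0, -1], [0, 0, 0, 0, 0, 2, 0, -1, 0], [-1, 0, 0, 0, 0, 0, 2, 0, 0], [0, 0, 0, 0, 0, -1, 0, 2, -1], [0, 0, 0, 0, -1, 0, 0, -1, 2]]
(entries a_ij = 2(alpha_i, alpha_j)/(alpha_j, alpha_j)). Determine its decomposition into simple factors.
The diagram associated to this matrix has two connected components: the simple roots {alpha_3, alpha_5, alpha_6, alpha_8, alpha_9} form a chain of 5 nodes with single edges (A_5), and {alpha_1, alpha_2, alpha_4, alpha_7} form a chain of 2 nodes with a fork of two nodes at one end (D_4). A semisimple Lie algebra decomposes uniquely as the direct sum of simple ideals, one per connected component of its Dynkin diagram, so g ≅ A_5 ⊕ D_4 (dimension 35 + 28 = 63).

A_5 (sl(6)) + D_4 (so(8))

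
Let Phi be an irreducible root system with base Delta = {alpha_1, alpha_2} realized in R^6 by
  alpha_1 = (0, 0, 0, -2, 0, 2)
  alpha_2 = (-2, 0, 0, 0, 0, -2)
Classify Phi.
Compute the Cartan integers a_ij = 2(alpha_i, alpha_j)/(alpha_j, alpha_j); the resulting 2x2 Cartan matrix is
[[2, -1], [-1, 2]].
All simple roots have the same length, so the diagram is simply laced. The associated Dynkin diagram is a chain of 2 nodes with single edges (A_2), so the type is A_2 (the algebra sl(3)).

A2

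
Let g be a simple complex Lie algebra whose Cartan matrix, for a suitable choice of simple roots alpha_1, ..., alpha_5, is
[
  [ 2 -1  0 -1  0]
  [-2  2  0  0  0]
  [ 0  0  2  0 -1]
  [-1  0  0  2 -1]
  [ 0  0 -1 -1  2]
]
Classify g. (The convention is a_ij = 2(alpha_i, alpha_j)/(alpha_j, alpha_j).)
The matrix has rank 5 with 2's on the diagonal. Reading the off-diagonal entries as Dynkin edges (a single edge where a_ij = a_ji = -1; a double or triple edge where a_ij * a_ji = 2 or 3), the diagram is a chain of 5 nodes with a double edge at one end; the terminal node there is the unique long simple root (C_5). One simple-root ordering that puts it in standard form is (alpha_3, alpha_5, alpha_4, alpha_1, alpha_2). So the algebra is type C_5, i.e. sp(10).

type C_5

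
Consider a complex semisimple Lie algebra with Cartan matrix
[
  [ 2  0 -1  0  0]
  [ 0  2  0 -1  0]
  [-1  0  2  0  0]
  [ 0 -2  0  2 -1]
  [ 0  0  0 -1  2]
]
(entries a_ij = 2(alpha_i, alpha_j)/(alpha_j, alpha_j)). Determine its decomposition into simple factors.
A_2 (sl(3)) ⊕ B_3 (so(7))

The diagram associated to this matrix has two connected components: the simple roots {alpha_1, alpha_3} form a chain of 2 nodes with single edges (A_2), and {alpha_2, alpha_4, alpha_5} form a chain of 3 nodes with a double edge at one end; the terminal node there is the unique short simple root (B_3). A semisimple Lie algebra decomposes uniquely as the direct sum of simple ideals, one per connected component of its Dynkin diagram, so g ≅ A_2 ⊕ B_3 (dimension 8 + 21 = 29).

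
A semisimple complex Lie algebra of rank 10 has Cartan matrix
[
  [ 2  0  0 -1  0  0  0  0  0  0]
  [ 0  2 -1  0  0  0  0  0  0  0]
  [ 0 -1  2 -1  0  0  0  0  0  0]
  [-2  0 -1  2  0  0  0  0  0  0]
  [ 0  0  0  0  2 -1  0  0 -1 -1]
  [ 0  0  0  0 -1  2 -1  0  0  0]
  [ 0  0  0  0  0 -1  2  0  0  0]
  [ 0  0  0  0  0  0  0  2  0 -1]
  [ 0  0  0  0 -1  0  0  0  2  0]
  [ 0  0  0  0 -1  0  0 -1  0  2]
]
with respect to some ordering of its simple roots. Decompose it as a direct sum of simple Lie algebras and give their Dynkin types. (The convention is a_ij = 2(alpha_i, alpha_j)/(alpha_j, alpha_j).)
The diagram associated to this matrix has two connected components: the simple roots {alpha_1, alpha_2, alpha_3, alpha_4} form a chain of 4 nodes with a double edge at one end; the terminal node there is the unique short simple root (B_4), and {alpha_5, alpha_6, alpha_7, alpha_8, alpha_9, alpha_10} form a chain of 5 nodes with one extra node attached to the third node from one end (E_6). A semisimple Lie algebra decomposes uniquely as the direct sum of simple ideals, one per connected component of its Dynkin diagram, so g ≅ B_4 ⊕ E_6 (dimension 36 + 78 = 114).

type B_4 ⊕ type E_6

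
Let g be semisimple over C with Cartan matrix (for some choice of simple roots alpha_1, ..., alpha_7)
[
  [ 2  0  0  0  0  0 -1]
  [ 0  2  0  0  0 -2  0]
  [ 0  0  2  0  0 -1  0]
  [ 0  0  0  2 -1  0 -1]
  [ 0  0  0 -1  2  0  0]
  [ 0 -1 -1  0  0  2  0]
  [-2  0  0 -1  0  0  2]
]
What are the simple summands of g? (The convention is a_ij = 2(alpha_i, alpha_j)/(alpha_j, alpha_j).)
B_4 + C_3

The diagram associated to this matrix has two connected components: the simple roots {alpha_1, alpha_4, alpha_5, alpha_7} form a chain of 4 nodes with a double edge at one end; the terminal node there is the unique short simple root (B_4), and {alpha_2, alpha_3, alpha_6} form a chain of 3 nodes with a double edge at one end; the terminal node there is the unique long simple root (C_3). A semisimple Lie algebra decomposes uniquely as the direct sum of simple ideals, one per connected component of its Dynkin diagram, so g ≅ B_4 ⊕ C_3 (dimension 36 + 21 = 57).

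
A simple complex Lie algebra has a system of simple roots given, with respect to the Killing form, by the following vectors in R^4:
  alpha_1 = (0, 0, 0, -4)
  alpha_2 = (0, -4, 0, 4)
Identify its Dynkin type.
B2

Compute the Cartan integers a_ij = 2(alpha_i, alpha_j)/(alpha_j, alpha_j); the resulting 2x2 Cartan matrix is
[[2, -1], [-2, 2]].
The roots have two lengths (squared-length ratio 2:1); the short ones are alpha_{1}. The associated Dynkin diagram is a chain of 2 nodes with a double edge at one end; the terminal node there is the unique short simple root (B_2), so the type is B_2 (the algebra so(5)).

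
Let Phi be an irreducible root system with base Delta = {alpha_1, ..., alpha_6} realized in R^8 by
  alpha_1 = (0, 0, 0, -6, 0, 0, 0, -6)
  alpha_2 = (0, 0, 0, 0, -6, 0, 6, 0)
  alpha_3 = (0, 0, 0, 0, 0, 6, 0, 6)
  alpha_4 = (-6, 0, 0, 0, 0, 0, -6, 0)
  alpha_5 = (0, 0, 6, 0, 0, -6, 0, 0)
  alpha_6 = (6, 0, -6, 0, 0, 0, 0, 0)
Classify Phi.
Compute the Cartan integers a_ij = 2(alpha_i, alpha_j)/(alpha_j, alpha_j); the resulting 6x6 Cartan matrix is
[[2, 0, -1, 0, 0, 0], [0, 2, 0, -1, 0, 0], [-1, 0, 2, 0, -1, 0], [0, -1, 0, 2, 0, -1], [0, 0, -1, 0, 2, -1], [0, 0, 0, -1, -1, 2]].
All simple roots have the same length, so the diagram is simply laced. The associated Dynkin diagram is a chain of 6 nodes with single edges (A_6), so the type is A_6 (the algebra sl(7)).

A_6 (sl(7))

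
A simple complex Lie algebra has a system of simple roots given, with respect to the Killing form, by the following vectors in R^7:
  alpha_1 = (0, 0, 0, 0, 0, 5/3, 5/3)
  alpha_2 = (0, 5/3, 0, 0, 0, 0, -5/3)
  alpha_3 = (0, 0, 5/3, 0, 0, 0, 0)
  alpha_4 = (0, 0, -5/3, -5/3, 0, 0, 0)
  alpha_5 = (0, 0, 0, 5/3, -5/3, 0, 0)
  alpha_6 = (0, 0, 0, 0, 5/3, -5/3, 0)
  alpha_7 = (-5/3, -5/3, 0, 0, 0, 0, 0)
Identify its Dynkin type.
B7

Compute the Cartan integers a_ij = 2(alpha_i, alpha_j)/(alpha_j, alpha_j); the resulting 7x7 Cartan matrix is
[[2, -1, 0, 0, 0, -1, 0], [-1, 2, 0, 0, 0, 0, -1], [0, 0, 2, -1, 0, 0, 0], [0, 0, -2, 2, -1, 0, 0], [0, 0, 0, -1, 2, -1, 0], [-1, 0, 0, 0, -1, 2, 0], [0, -1, 0, 0, 0, 0, 2]].
The roots have two lengths (squared-length ratio 2:1); the short ones are alpha_{3}. The associated Dynkin diagram is a chain of 7 nodes with a double edge at one end; the terminal node there is the unique short simple root (B_7), so the type is B_7 (the algebra so(15)).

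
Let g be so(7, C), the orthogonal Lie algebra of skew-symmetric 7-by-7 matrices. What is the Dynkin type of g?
B3

This is so(7) with 7 odd, which has dimension 7(7-1)/2 = 21 and rank (7-1)/2 = 3. In the classification of classical Lie algebras, the orthogonal algebra so(2n+1) in an odd number of variables has type B_n; here n = 3, so the Dynkin diagram is a chain of 3 nodes with a double edge at one end; the terminal node there is the unique short simple root (B_3). Hence the type is B_3.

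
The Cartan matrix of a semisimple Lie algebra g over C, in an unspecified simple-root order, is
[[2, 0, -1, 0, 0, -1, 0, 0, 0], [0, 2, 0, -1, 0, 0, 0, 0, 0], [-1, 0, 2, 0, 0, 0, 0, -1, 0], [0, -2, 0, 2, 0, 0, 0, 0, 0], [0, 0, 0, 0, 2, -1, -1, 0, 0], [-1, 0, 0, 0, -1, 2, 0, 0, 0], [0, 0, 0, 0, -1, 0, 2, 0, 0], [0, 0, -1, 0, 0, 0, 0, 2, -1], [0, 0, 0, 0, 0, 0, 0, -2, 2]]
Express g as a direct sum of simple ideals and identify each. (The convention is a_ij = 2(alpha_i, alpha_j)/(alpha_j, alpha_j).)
The diagram associated to this matrix has two connected components: the simple roots {alpha_2, alpha_4} form a chain of 2 nodes with a double edge at one end; the terminal node there is the unique short simple root (B_2), and {alpha_1, alpha_3, alpha_5, alpha_6, alpha_7, alpha_8, alpha_9} form a chain of 7 nodes with a double edge at one end; the terminal node there is the unique long simple root (C_7). A semisimple Lie algebra decomposes uniquely as the direct sum of simple ideals, one per connected component of its Dynkin diagram, so g ≅ B_2 ⊕ C_7 (dimension 10 + 105 = 115).

B_2 (so(5)) ⊕ C_7 (sp(14))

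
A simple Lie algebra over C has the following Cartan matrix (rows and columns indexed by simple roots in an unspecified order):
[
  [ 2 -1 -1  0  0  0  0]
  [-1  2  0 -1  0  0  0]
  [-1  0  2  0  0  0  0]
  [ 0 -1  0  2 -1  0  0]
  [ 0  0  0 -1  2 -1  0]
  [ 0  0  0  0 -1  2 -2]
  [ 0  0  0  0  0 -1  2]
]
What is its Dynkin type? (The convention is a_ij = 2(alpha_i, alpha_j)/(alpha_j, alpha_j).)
The matrix has rank 7 with 2's on the diagonal. Reading the off-diagonal entries as Dynkin edges (a single edge where a_ij = a_ji = -1; a double or triple edge where a_ij * a_ji = 2 or 3), the diagram is a chain of 7 nodes with a double edge at one end; the terminal node there is the unique short simple root (B_7). One simple-root ordering that puts it in standard form is (alpha_3, alpha_1, alpha_2, alpha_4, alpha_5, alpha_6, alpha_7). So the algebra is type B_7, i.e. so(15).

B_7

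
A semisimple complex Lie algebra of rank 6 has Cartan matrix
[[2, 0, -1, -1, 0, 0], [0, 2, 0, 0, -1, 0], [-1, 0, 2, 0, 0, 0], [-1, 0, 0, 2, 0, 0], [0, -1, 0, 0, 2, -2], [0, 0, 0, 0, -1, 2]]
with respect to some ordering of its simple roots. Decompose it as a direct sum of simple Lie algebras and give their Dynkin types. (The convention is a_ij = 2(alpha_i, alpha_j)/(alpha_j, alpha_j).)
The diagram associated to this matrix has two connected components: the simple roots {alpha_1, alpha_3, alpha_4} form a chain of 3 nodes with single edges (A_3), and {alpha_2, alpha_5, alpha_6} form a chain of 3 nodes with a double edge at one end; the terminal node there is the unique short simple root (B_3). A semisimple Lie algebra decomposes uniquely as the direct sum of simple ideals, one per connected component of its Dynkin diagram, so g ≅ A_3 ⊕ B_3 (dimension 15 + 21 = 36).

A_3 + B_3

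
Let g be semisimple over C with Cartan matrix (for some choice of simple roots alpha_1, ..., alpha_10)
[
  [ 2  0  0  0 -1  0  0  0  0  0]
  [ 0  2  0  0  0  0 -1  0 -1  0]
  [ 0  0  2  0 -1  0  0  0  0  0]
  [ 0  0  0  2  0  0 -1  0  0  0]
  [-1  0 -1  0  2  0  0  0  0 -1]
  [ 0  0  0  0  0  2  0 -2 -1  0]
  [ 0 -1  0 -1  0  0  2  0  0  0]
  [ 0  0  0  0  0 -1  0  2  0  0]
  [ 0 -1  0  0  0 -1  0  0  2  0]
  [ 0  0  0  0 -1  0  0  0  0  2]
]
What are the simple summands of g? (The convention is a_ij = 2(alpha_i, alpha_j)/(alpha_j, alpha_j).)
The diagram associated to this matrix has two connected components: the simple roots {alpha_2, alpha_4, alpha_6, alpha_7, alpha_8, alpha_9} form a chain of 6 nodes with a double edge at one end; the terminal node there is the unique short simple root (B_6), and {alpha_1, alpha_3, alpha_5, alpha_10} form a chain of 2 nodes with a fork of two nodes at one end (D_4). A semisimple Lie algebra decomposes uniquely as the direct sum of simple ideals, one per connected component of its Dynkin diagram, so g ≅ B_6 ⊕ D_4 (dimension 78 + 28 = 106).

B6 ⊕ D4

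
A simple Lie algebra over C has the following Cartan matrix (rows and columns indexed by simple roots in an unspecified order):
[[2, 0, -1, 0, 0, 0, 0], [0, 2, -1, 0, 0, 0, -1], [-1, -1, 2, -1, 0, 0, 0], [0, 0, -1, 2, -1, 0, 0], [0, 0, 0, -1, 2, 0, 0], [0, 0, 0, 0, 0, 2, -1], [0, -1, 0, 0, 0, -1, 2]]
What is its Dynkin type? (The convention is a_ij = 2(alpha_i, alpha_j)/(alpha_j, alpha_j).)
The matrix has rank 7 with 2's on the diagonal. Reading the off-diagonal entries as Dynkin edges (a single edge where a_ij = a_ji = -1; a double or triple edge where a_ij * a_ji = 2 or 3), the diagram is a chain of 6 nodes with one extra node attached to the third node from one end (E_7). One simple-root ordering that puts it in standard form is (alpha_5, alpha_1, alpha_4, alpha_3, alpha_2, alpha_7, alpha_6). So the algebra is type E_7.

E_7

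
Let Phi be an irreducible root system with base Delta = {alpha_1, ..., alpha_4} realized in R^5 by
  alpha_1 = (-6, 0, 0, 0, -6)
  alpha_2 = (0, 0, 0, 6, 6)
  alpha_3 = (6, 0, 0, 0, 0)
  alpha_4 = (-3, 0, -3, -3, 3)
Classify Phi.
F_4

Compute the Cartan integers a_ij = 2(alpha_i, alpha_j)/(alpha_j, alpha_j); the resulting 4x4 Cartan matrix is
[[2, -1, -2, 0], [-1, 2, 0, 0], [-1, 0, 2, -1], [0, 0, -1, 2]].
The roots have two lengths (squared-length ratio 2:1); the short ones are alpha_{3,4}. The associated Dynkin diagram is a chain of 4 nodes with a double edge between the middle two (F_4), so the type is F_4.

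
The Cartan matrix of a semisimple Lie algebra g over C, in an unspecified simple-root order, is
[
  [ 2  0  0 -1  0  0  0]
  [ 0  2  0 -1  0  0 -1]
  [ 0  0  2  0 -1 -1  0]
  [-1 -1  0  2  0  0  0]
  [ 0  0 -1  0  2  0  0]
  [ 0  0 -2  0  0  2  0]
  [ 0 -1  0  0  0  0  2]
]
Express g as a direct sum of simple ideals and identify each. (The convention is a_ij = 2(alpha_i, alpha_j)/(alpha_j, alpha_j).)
A_4 (sl(5)) + C_3 (sp(6))

The diagram associated to this matrix has two connected components: the simple roots {alpha_1, alpha_2, alpha_4, alpha_7} form a chain of 4 nodes with single edges (A_4), and {alpha_3, alpha_5, alpha_6} form a chain of 3 nodes with a double edge at one end; the terminal node there is the unique long simple root (C_3). A semisimple Lie algebra decomposes uniquely as the direct sum of simple ideals, one per connected component of its Dynkin diagram, so g ≅ A_4 ⊕ C_3 (dimension 24 + 21 = 45).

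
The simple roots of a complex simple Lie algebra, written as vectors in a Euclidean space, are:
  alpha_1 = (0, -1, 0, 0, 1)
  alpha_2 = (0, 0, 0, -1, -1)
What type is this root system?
Compute the Cartan integers a_ij = 2(alpha_i, alpha_j)/(alpha_j, alpha_j); the resulting 2x2 Cartan matrix is
[[2, -1], [-1, 2]].
All simple roots have the same length, so the diagram is simply laced. The associated Dynkin diagram is a chain of 2 nodes with single edges (A_2), so the type is A_2 (the algebra sl(3)).

A_2 (sl(3))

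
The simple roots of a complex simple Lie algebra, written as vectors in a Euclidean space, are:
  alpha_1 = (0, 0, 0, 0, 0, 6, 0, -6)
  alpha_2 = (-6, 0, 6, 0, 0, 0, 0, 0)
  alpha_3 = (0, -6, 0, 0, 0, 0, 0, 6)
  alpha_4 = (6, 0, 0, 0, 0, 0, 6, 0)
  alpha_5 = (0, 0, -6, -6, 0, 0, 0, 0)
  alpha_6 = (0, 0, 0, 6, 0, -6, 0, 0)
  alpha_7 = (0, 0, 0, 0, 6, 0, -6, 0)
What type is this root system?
type A_7

Compute the Cartan integers a_ij = 2(alpha_i, alpha_j)/(alpha_j, alpha_j); the resulting 7x7 Cartan matrix is
[[2, 0, -1, 0, 0, -1, 0], [0, 2, 0, -1, -1, 0, 0], [-1, 0, 2, 0, 0, 0, 0], [0, -1, 0, 2, 0, 0, -1], [0, -1, 0, 0, 2, -1, 0], [-1, 0, 0, 0, -1, 2, 0], [0, 0, 0, -1, 0, 0, 2]].
All simple roots have the same length, so the diagram is simply laced. The associated Dynkin diagram is a chain of 7 nodes with single edges (A_7), so the type is A_7 (the algebra sl(8)).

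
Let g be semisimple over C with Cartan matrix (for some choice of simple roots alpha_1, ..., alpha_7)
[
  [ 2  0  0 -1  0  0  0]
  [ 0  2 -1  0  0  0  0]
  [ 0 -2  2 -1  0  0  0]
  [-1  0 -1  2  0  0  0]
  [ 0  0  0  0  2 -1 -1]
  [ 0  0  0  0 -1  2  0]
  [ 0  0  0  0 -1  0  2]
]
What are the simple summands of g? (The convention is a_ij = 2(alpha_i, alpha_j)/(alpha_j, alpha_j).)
A_3 ⊕ B_4

The diagram associated to this matrix has two connected components: the simple roots {alpha_5, alpha_6, alpha_7} form a chain of 3 nodes with single edges (A_3), and {alpha_1, alpha_2, alpha_3, alpha_4} form a chain of 4 nodes with a double edge at one end; the terminal node there is the unique short simple root (B_4). A semisimple Lie algebra decomposes uniquely as the direct sum of simple ideals, one per connected component of its Dynkin diagram, so g ≅ A_3 ⊕ B_4 (dimension 15 + 36 = 51).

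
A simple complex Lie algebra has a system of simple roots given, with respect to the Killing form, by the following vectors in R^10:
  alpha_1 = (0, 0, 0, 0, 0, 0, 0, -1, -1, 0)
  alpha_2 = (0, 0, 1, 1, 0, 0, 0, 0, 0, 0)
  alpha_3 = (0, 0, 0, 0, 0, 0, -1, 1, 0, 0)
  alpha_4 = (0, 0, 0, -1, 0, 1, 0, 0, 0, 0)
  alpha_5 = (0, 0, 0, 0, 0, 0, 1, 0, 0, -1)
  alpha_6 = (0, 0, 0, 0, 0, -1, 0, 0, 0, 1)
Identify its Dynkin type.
A_6

Compute the Cartan integers a_ij = 2(alpha_i, alpha_j)/(alpha_j, alpha_j); the resulting 6x6 Cartan matrix is
[[2, 0, -1, 0, 0, 0], [0, 2, 0, -1, 0, 0], [-1, 0, 2, 0, -1, 0], [0, -1, 0, 2, 0, -1], [0, 0, -1, 0, 2, -1], [0, 0, 0, -1, -1, 2]].
All simple roots have the same length, so the diagram is simply laced. The associated Dynkin diagram is a chain of 6 nodes with single edges (A_6), so the type is A_6 (the algebra sl(7)).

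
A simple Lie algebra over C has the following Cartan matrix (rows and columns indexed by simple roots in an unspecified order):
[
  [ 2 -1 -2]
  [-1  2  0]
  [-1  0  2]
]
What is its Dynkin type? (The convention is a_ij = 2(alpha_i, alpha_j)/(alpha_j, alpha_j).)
B_3 (so(7))

The matrix has rank 3 with 2's on the diagonal. Reading the off-diagonal entries as Dynkin edges (a single edge where a_ij = a_ji = -1; a double or triple edge where a_ij * a_ji = 2 or 3), the diagram is a chain of 3 nodes with a double edge at one end; the terminal node there is the unique short simple root (B_3). One simple-root ordering that puts it in standard form is (alpha_2, alpha_1, alpha_3). So the algebra is type B_3, i.e. so(7).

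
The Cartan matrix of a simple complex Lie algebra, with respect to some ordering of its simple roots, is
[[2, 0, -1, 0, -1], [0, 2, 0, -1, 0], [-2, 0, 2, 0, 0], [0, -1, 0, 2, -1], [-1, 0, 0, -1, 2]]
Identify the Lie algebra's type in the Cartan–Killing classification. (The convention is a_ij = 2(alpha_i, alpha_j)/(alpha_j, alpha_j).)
The matrix has rank 5 with 2's on the diagonal. Reading the off-diagonal entries as Dynkin edges (a single edge where a_ij = a_ji = -1; a double or triple edge where a_ij * a_ji = 2 or 3), the diagram is a chain of 5 nodes with a double edge at one end; the terminal node there is the unique long simple root (C_5). One simple-root ordering that puts it in standard form is (alpha_2, alpha_4, alpha_5, alpha_1, alpha_3). So the algebra is type C_5, i.e. sp(10).

C_5 (sp(10))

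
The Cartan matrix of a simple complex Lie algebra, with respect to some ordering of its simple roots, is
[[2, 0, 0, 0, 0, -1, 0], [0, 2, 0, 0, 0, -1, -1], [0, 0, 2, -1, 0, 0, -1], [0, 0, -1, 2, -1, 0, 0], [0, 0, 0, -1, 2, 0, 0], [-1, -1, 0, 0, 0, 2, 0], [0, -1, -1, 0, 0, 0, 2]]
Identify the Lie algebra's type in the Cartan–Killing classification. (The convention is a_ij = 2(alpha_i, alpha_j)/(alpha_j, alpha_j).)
A_7 (sl(8))

The matrix has rank 7 with 2's on the diagonal. Reading the off-diagonal entries as Dynkin edges (a single edge where a_ij = a_ji = -1; a double or triple edge where a_ij * a_ji = 2 or 3), the diagram is a chain of 7 nodes with single edges (A_7). One simple-root ordering that puts it in standard form is (alpha_1, alpha_6, alpha_2, alpha_7, alpha_3, alpha_4, alpha_5). So the algebra is type A_7, i.e. sl(8).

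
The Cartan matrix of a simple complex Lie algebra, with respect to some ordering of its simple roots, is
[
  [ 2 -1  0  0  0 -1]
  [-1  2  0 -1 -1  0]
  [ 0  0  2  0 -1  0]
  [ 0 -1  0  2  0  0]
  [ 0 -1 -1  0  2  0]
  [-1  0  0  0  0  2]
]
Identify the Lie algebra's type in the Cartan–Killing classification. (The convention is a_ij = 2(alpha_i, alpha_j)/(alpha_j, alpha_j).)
E6

The matrix has rank 6 with 2's on the diagonal. Reading the off-diagonal entries as Dynkin edges (a single edge where a_ij = a_ji = -1; a double or triple edge where a_ij * a_ji = 2 or 3), the diagram is a chain of 5 nodes with one extra node attached to the third node from one end (E_6). One simple-root ordering that puts it in standard form is (alpha_6, alpha_4, alpha_1, alpha_2, alpha_5, alpha_3). So the algebra is type E_6.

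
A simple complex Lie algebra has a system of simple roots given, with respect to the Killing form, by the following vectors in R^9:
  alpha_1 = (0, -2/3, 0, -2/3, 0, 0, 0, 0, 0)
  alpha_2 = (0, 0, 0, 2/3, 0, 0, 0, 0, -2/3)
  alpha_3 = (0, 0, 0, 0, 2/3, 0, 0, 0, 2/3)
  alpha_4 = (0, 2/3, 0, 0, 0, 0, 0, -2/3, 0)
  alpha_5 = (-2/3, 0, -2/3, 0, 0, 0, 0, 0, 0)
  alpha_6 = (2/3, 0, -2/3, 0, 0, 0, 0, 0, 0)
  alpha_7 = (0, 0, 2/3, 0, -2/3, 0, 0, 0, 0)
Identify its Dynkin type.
Compute the Cartan integers a_ij = 2(alpha_i, alpha_j)/(alpha_j, alpha_j); the resulting 7x7 Cartan matrix is
[[2, -1, 0, -1, 0, 0, 0], [-1, 2, -1, 0, 0, 0, 0], [0, -1, 2, 0, 0, 0, -1], [-1, 0, 0, 2, 0, 0, 0], [0, 0, 0, 0, 2, 0, -1], [0, 0, 0, 0, 0, 2, -1], [0, 0, -1, 0, -1, -1, 2]].
All simple roots have the same length, so the diagram is simply laced. The associated Dynkin diagram is a chain of 5 nodes with a fork of two nodes at one end (D_7), so the type is D_7 (the algebra so(14)).

D_7 (so(14))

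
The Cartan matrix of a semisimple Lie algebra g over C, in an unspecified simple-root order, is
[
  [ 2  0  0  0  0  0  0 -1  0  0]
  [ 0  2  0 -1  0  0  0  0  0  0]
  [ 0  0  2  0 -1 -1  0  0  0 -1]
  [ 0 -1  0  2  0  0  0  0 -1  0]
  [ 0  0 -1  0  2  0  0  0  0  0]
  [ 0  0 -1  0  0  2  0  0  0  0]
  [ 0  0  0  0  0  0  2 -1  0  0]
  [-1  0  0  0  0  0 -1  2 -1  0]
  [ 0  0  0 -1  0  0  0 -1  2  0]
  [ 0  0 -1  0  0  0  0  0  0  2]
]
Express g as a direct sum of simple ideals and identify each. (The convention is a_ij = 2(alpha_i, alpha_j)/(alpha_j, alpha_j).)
The diagram associated to this matrix has two connected components: the simple roots {alpha_3, alpha_5, alpha_6, alpha_10} form a chain of 2 nodes with a fork of two nodes at one end (D_4), and {alpha_1, alpha_2, alpha_4, alpha_7, alpha_8, alpha_9} form a chain of 4 nodes with a fork of two nodes at one end (D_6). A semisimple Lie algebra decomposes uniquely as the direct sum of simple ideals, one per connected component of its Dynkin diagram, so g ≅ D_4 ⊕ D_6 (dimension 28 + 66 = 94).

D_4 (so(8)) + D_6 (so(12))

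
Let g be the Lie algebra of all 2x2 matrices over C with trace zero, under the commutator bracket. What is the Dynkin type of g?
This is sl(2), which has dimension 2^2 - 1 = 3 and rank 2 - 1 = 1 (a Cartan subalgebra is the diagonal traceless matrices). In the classification of classical Lie algebras, the special linear algebra sl(n+1) has type A_n; here n = 1, so the Dynkin diagram is a chain of 1 nodes with single edges (A_1). Hence the type is A_1.

A1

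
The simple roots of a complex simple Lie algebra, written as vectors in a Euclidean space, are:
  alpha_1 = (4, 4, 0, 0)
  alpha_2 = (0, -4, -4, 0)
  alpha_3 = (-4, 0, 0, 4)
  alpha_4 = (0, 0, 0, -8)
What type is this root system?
Compute the Cartan integers a_ij = 2(alpha_i, alpha_j)/(alpha_j, alpha_j); the resulting 4x4 Cartan matrix is
[[2, -1, -1, 0], [-1, 2, 0, 0], [-1, 0, 2, -1], [0, 0, -2, 2]].
The roots have two lengths (squared-length ratio 2:1); the short ones are alpha_{1,2,3}. The associated Dynkin diagram is a chain of 4 nodes with a double edge at one end; the terminal node there is the unique long simple root (C_4), so the type is C_4 (the algebra sp(8)).

C_4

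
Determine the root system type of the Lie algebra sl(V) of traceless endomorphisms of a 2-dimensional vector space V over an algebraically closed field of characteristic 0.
This is sl(2), which has dimension 2^2 - 1 = 3 and rank 2 - 1 = 1 (a Cartan subalgebra is the diagonal traceless matrices). In the classification of classical Lie algebras, the special linear algebra sl(n+1) has type A_n; here n = 1, so the Dynkin diagram is a chain of 1 nodes with single edges (A_1). Hence the type is A_1.

A1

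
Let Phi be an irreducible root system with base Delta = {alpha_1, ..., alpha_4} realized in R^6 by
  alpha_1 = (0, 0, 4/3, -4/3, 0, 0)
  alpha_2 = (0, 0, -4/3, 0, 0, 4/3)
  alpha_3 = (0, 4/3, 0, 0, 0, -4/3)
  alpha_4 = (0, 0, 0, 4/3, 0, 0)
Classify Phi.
type B_4

Compute the Cartan integers a_ij = 2(alpha_i, alpha_j)/(alpha_j, alpha_j); the resulting 4x4 Cartan matrix is
[[2, -1, 0, -2], [-1, 2, -1, 0], [0, -1, 2, 0], [-1, 0, 0, 2]].
The roots have two lengths (squared-length ratio 2:1); the short ones are alpha_{4}. The associated Dynkin diagram is a chain of 4 nodes with a double edge at one end; the terminal node there is the unique short simple root (B_4), so the type is B_4 (the algebra so(9)).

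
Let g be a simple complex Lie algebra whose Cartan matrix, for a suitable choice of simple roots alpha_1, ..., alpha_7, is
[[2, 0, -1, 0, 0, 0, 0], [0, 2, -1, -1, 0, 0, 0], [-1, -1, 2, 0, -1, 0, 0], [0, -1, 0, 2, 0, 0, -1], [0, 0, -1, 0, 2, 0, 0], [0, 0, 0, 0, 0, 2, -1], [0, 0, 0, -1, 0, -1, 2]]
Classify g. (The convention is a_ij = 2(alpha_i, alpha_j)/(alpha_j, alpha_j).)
D7

The matrix has rank 7 with 2's on the diagonal. Reading the off-diagonal entries as Dynkin edges (a single edge where a_ij = a_ji = -1; a double or triple edge where a_ij * a_ji = 2 or 3), the diagram is a chain of 5 nodes with a fork of two nodes at one end (D_7). One simple-root ordering that puts it in standard form is (alpha_6, alpha_7, alpha_4, alpha_2, alpha_3, alpha_5, alpha_1). So the algebra is type D_7, i.e. so(14).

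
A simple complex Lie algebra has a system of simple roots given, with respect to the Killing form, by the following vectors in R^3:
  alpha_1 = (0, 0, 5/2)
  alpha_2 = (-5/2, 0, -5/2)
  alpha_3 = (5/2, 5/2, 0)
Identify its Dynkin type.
Compute the Cartan integers a_ij = 2(alpha_i, alpha_j)/(alpha_j, alpha_j); the resulting 3x3 Cartan matrix is
[[2, -1, 0], [-2, 2, -1], [0, -1, 2]].
The roots have two lengths (squared-length ratio 2:1); the short ones are alpha_{1}. The associated Dynkin diagram is a chain of 3 nodes with a double edge at one end; the terminal node there is the unique short simple root (B_3), so the type is B_3 (the algebra so(7)).

B_3 (so(7))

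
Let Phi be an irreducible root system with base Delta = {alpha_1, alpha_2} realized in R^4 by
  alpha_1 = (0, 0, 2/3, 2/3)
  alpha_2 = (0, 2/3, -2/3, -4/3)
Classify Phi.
Compute the Cartan integers a_ij = 2(alpha_i, alpha_j)/(alpha_j, alpha_j); the resulting 2x2 Cartan matrix is
[[2, -1], [-3, 2]].
The roots have two lengths (squared-length ratio 3:1); the short ones are alpha_{1}. The associated Dynkin diagram is two nodes joined by a triple edge (G_2), so the type is G_2.

G_2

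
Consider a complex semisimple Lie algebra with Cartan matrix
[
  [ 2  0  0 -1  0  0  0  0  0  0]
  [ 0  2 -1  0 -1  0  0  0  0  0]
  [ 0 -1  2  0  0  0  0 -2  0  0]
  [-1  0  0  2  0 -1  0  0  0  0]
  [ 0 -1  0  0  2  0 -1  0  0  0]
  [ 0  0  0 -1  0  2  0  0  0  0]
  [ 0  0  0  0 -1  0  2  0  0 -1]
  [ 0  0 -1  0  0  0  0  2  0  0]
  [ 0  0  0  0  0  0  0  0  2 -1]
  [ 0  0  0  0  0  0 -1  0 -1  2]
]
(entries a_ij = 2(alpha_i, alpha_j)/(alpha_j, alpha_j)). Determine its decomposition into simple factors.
A_3 (sl(4)) ⊕ B_7 (so(15))

The diagram associated to this matrix has two connected components: the simple roots {alpha_1, alpha_4, alpha_6} form a chain of 3 nodes with single edges (A_3), and {alpha_2, alpha_3, alpha_5, alpha_7, alpha_8, alpha_9, alpha_10} form a chain of 7 nodes with a double edge at one end; the terminal node there is the unique short simple root (B_7). A semisimple Lie algebra decomposes uniquely as the direct sum of simple ideals, one per connected component of its Dynkin diagram, so g ≅ A_3 ⊕ B_7 (dimension 15 + 105 = 120).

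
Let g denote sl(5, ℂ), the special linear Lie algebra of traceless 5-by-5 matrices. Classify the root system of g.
A_4

This is sl(5), which has dimension 5^2 - 1 = 24 and rank 5 - 1 = 4 (a Cartan subalgebra is the diagonal traceless matrices). In the classification of classical Lie algebras, the special linear algebra sl(n+1) has type A_n; here n = 4, so the Dynkin diagram is a chain of 4 nodes with single edges (A_4). Hence the type is A_4.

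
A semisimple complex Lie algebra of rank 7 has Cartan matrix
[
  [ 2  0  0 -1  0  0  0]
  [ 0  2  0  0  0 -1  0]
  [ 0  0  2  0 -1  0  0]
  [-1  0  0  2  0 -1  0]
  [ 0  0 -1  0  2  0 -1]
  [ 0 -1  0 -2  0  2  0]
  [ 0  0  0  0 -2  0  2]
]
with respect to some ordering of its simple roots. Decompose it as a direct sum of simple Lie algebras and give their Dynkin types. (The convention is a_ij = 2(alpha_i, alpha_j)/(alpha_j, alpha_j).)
The diagram associated to this matrix has two connected components: the simple roots {alpha_3, alpha_5, alpha_7} form a chain of 3 nodes with a double edge at one end; the terminal node there is the unique long simple root (C_3), and {alpha_1, alpha_2, alpha_4, alpha_6} form a chain of 4 nodes with a double edge between the middle two (F_4). A semisimple Lie algebra decomposes uniquely as the direct sum of simple ideals, one per connected component of its Dynkin diagram, so g ≅ C_3 ⊕ F_4 (dimension 21 + 52 = 73).

C_3 ⊕ F_4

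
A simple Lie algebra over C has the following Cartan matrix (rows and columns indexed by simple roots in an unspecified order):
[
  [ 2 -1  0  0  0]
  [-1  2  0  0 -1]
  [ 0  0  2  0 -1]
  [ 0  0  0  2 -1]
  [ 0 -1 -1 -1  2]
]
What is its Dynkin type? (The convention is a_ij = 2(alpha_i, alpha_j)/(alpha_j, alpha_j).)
D_5 (so(10))

The matrix has rank 5 with 2's on the diagonal. Reading the off-diagonal entries as Dynkin edges (a single edge where a_ij = a_ji = -1; a double or triple edge where a_ij * a_ji = 2 or 3), the diagram is a chain of 3 nodes with a fork of two nodes at one end (D_5). One simple-root ordering that puts it in standard form is (alpha_1, alpha_2, alpha_5, alpha_3, alpha_4). So the algebra is type D_5, i.e. so(10).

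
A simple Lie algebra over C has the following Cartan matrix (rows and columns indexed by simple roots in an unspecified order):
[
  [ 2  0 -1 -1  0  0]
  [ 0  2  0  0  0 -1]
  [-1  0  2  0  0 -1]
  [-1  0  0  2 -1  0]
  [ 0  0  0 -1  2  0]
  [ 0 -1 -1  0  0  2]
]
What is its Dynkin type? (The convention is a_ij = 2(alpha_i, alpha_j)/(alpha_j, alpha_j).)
The matrix has rank 6 with 2's on the diagonal. Reading the off-diagonal entries as Dynkin edges (a single edge where a_ij = a_ji = -1; a double or triple edge where a_ij * a_ji = 2 or 3), the diagram is a chain of 6 nodes with single edges (A_6). One simple-root ordering that puts it in standard form is (alpha_5, alpha_4, alpha_1, alpha_3, alpha_6, alpha_2). So the algebra is type A_6, i.e. sl(7).

A_6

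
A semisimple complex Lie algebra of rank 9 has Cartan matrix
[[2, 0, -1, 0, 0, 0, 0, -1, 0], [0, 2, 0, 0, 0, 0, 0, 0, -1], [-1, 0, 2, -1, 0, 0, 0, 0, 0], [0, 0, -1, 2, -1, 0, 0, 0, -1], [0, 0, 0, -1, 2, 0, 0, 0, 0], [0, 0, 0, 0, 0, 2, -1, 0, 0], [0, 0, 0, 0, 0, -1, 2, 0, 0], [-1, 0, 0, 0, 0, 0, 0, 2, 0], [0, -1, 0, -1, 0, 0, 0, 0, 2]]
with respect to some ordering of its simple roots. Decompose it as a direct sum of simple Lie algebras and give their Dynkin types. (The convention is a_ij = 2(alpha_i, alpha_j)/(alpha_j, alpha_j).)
A2 ⊕ E7

The diagram associated to this matrix has two connected components: the simple roots {alpha_6, alpha_7} form a chain of 2 nodes with single edges (A_2), and {alpha_1, alpha_2, alpha_3, alpha_4, alpha_5, alpha_8, alpha_9} form a chain of 6 nodes with one extra node attached to the third node from one end (E_7). A semisimple Lie algebra decomposes uniquely as the direct sum of simple ideals, one per connected component of its Dynkin diagram, so g ≅ A_2 ⊕ E_7 (dimension 8 + 133 = 141).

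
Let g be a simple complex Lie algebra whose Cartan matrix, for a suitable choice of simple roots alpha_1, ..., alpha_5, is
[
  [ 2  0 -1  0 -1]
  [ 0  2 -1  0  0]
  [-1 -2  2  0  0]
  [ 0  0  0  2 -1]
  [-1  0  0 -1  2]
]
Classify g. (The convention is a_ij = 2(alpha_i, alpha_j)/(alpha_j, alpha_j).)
B_5 (so(11))

The matrix has rank 5 with 2's on the diagonal. Reading the off-diagonal entries as Dynkin edges (a single edge where a_ij = a_ji = -1; a double or triple edge where a_ij * a_ji = 2 or 3), the diagram is a chain of 5 nodes with a double edge at one end; the terminal node there is the unique short simple root (B_5). One simple-root ordering that puts it in standard form is (alpha_4, alpha_5, alpha_1, alpha_3, alpha_2). So the algebra is type B_5, i.e. so(11).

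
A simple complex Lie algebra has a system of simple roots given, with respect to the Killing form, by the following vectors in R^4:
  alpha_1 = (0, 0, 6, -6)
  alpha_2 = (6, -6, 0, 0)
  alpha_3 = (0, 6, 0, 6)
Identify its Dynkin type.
Compute the Cartan integers a_ij = 2(alpha_i, alpha_j)/(alpha_j, alpha_j); the resulting 3x3 Cartan matrix is
[[2, 0, -1], [0, 2, -1], [-1, -1, 2]].
All simple roots have the same length, so the diagram is simply laced. The associated Dynkin diagram is a chain of 3 nodes with single edges (A_3), so the type is A_3 (the algebra sl(4)).

type A_3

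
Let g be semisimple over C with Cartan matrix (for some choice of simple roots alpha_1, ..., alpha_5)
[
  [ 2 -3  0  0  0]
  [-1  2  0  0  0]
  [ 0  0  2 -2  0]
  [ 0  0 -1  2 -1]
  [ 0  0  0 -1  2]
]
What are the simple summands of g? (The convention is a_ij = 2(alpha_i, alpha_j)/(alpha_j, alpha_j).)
The diagram associated to this matrix has two connected components: the simple roots {alpha_3, alpha_4, alpha_5} form a chain of 3 nodes with a double edge at one end; the terminal node there is the unique long simple root (C_3), and {alpha_1, alpha_2} form two nodes joined by a triple edge (G_2). A semisimple Lie algebra decomposes uniquely as the direct sum of simple ideals, one per connected component of its Dynkin diagram, so g ≅ C_3 ⊕ G_2 (dimension 21 + 14 = 35).

C_3 (sp(6)) + G_2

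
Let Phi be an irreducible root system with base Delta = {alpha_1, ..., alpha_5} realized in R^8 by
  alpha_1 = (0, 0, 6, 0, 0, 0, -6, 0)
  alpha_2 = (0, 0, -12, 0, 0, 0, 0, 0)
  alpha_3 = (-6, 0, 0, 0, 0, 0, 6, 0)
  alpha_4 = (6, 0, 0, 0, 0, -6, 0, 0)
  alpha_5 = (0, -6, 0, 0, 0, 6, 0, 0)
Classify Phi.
C5

Compute the Cartan integers a_ij = 2(alpha_i, alpha_j)/(alpha_j, alpha_j); the resulting 5x5 Cartan matrix is
[[2, -1, -1, 0, 0], [-2, 2, 0, 0, 0], [-1, 0, 2, -1, 0], [0, 0, -1, 2, -1], [0, 0, 0, -1, 2]].
The roots have two lengths (squared-length ratio 2:1); the short ones are alpha_{1,3,4,5}. The associated Dynkin diagram is a chain of 5 nodes with a double edge at one end; the terminal node there is the unique long simple root (C_5), so the type is C_5 (the algebra sp(10)).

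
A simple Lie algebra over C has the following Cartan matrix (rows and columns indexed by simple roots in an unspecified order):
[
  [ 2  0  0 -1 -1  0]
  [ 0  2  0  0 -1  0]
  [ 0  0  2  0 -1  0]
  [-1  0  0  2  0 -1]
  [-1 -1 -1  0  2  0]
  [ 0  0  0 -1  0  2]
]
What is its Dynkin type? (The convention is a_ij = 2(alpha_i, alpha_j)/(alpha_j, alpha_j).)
type D_6

The matrix has rank 6 with 2's on the diagonal. Reading the off-diagonal entries as Dynkin edges (a single edge where a_ij = a_ji = -1; a double or triple edge where a_ij * a_ji = 2 or 3), the diagram is a chain of 4 nodes with a fork of two nodes at one end (D_6). One simple-root ordering that puts it in standard form is (alpha_6, alpha_4, alpha_1, alpha_5, alpha_3, alpha_2). So the algebra is type D_6, i.e. so(12).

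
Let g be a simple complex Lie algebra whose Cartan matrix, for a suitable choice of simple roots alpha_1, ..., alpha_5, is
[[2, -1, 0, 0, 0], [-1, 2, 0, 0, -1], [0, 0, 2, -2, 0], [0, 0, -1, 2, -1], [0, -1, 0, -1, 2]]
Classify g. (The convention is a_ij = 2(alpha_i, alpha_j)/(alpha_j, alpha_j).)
C5

The matrix has rank 5 with 2's on the diagonal. Reading the off-diagonal entries as Dynkin edges (a single edge where a_ij = a_ji = -1; a double or triple edge where a_ij * a_ji = 2 or 3), the diagram is a chain of 5 nodes with a double edge at one end; the terminal node there is the unique long simple root (C_5). One simple-root ordering that puts it in standard form is (alpha_1, alpha_2, alpha_5, alpha_4, alpha_3). So the algebra is type C_5, i.e. sp(10).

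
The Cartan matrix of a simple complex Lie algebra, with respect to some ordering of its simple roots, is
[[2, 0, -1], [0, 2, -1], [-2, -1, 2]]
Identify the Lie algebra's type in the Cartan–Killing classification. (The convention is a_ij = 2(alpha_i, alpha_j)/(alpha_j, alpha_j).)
The matrix has rank 3 with 2's on the diagonal. Reading the off-diagonal entries as Dynkin edges (a single edge where a_ij = a_ji = -1; a double or triple edge where a_ij * a_ji = 2 or 3), the diagram is a chain of 3 nodes with a double edge at one end; the terminal node there is the unique short simple root (B_3). One simple-root ordering that puts it in standard form is (alpha_2, alpha_3, alpha_1). So the algebra is type B_3, i.e. so(7).

type B_3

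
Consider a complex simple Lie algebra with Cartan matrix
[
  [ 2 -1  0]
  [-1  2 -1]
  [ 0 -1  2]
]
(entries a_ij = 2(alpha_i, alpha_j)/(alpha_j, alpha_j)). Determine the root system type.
type A_3

The matrix has rank 3 with 2's on the diagonal. Reading the off-diagonal entries as Dynkin edges (a single edge where a_ij = a_ji = -1; a double or triple edge where a_ij * a_ji = 2 or 3), the diagram is a chain of 3 nodes with single edges (A_3). One simple-root ordering that puts it in standard form is (alpha_1, alpha_2, alpha_3). So the algebra is type A_3, i.e. sl(4).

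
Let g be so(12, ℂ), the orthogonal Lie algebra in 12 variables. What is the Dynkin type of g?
D_6 (so(12))

This is so(12) with 12 even, which has dimension 12(12-1)/2 = 66 and rank 12/2 = 6. In the classification of classical Lie algebras, the orthogonal algebra so(2n) in an even number of variables has type D_n; here n = 6, so the Dynkin diagram is a chain of 4 nodes with a fork of two nodes at one end (D_6). Hence the type is D_6.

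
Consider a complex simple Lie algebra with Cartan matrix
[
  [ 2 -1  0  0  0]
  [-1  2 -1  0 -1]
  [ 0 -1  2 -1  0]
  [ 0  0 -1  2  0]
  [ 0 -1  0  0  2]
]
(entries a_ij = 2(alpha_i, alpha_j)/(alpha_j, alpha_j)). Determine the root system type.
D_5

The matrix has rank 5 with 2's on the diagonal. Reading the off-diagonal entries as Dynkin edges (a single edge where a_ij = a_ji = -1; a double or triple edge where a_ij * a_ji = 2 or 3), the diagram is a chain of 3 nodes with a fork of two nodes at one end (D_5). One simple-root ordering that puts it in standard form is (alpha_4, alpha_3, alpha_2, alpha_5, alpha_1). So the algebra is type D_5, i.e. so(10).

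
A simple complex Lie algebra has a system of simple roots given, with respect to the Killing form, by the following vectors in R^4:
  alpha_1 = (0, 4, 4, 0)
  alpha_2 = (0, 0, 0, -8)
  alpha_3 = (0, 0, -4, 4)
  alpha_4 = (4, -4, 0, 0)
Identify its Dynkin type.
C_4

Compute the Cartan integers a_ij = 2(alpha_i, alpha_j)/(alpha_j, alpha_j); the resulting 4x4 Cartan matrix is
[[2, 0, -1, -1], [0, 2, -2, 0], [-1, -1, 2, 0], [-1, 0, 0, 2]].
The roots have two lengths (squared-length ratio 2:1); the short ones are alpha_{1,3,4}. The associated Dynkin diagram is a chain of 4 nodes with a double edge at one end; the terminal node there is the unique long simple root (C_4), so the type is C_4 (the algebra sp(8)).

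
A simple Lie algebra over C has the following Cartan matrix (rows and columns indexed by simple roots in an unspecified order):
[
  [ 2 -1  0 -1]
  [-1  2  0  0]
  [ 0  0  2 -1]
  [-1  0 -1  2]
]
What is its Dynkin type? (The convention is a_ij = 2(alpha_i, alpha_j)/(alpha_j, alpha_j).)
A_4

The matrix has rank 4 with 2's on the diagonal. Reading the off-diagonal entries as Dynkin edges (a single edge where a_ij = a_ji = -1; a double or triple edge where a_ij * a_ji = 2 or 3), the diagram is a chain of 4 nodes with single edges (A_4). One simple-root ordering that puts it in standard form is (alpha_2, alpha_1, alpha_4, alpha_3). So the algebra is type A_4, i.e. sl(5).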